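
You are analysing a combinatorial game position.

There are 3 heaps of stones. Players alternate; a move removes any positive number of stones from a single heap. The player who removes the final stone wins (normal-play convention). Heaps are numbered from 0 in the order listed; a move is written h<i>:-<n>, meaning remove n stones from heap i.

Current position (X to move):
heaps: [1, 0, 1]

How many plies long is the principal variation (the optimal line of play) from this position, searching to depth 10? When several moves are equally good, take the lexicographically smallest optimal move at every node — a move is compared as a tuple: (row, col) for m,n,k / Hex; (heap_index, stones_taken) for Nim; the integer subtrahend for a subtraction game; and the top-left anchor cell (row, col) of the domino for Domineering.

PV length from [(1,0,1)]: 2 plies

p1 X@[(1,0,1)]: h0:-1[(0,0,1)]-1* h2:-1[(1,0,0)]-1
p2 O@[(0,0,1)]: h2:-1[(0,0,0)]+1*
p3 X@[(0,0,0)] terminal -1; root [(1,0,1)] d10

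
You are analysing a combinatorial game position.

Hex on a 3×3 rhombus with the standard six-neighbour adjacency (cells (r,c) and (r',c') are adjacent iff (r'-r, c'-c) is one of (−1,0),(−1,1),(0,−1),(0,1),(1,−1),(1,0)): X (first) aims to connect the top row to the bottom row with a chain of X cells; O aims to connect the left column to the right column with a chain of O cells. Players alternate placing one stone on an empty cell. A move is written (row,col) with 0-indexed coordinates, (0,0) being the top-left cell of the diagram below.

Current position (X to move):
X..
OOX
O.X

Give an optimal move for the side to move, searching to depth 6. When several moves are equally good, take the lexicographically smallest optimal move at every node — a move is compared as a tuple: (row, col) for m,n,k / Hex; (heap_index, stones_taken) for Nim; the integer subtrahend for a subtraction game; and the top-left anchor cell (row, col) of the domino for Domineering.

X's best at [X../OOX/O.X]: (0,2)

p1 X@[X../OOX/O.X]: (0,1)[XX./OOX/O.X]-1 (0,2)[X.X/OOX/O.X]+1* (2,1)[X../OOX/OXX]-1
p2 O@[X.X/OOX/O.X] terminal -1; root [X../OOX/O.X] d6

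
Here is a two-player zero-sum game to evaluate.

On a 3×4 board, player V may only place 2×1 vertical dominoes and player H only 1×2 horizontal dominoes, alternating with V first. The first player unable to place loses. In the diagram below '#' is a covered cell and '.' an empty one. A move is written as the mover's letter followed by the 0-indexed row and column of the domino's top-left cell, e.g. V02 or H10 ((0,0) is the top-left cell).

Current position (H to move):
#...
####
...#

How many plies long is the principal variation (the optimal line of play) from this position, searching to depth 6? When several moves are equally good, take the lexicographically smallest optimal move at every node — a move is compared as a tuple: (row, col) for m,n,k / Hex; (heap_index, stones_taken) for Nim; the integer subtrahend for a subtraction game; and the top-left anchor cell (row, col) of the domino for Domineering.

p1 H@[#.../####/...#]: H01[###./####/...#]+1* H02[#.##/####/...#]+1 H20[#.../####/##.#]+1 H21[#.../####/.###]+1
p2 V@[###./####/...#] terminal -1; root [#.../####/...#] d6

PV length from [#.../####/...#]: 1 ply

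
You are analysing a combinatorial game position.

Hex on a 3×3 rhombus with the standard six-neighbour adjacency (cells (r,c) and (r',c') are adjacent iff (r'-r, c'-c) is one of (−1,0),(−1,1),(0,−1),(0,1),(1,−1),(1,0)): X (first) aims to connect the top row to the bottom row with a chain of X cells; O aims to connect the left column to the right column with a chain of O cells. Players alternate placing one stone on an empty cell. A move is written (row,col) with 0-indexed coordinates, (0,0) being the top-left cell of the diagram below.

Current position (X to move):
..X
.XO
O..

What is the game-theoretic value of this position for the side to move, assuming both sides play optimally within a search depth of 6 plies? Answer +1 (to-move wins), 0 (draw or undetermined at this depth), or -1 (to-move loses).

value(..X/.XO/O.., X) = +1

[..X/.XO/O..] X move#1: (0,0):-1/X.X/.XO/O.., (0,1):-1/.XX/.XO/O.., (1,0):-1/..X/XXO/O.., (2,1):+1/..X/.XO/OX.*, (2,2):-1/..X/.XO/O.X
[..X/.XO/OX.] end (terminal -1, O#2); searched ..X/.XO/O.. to 6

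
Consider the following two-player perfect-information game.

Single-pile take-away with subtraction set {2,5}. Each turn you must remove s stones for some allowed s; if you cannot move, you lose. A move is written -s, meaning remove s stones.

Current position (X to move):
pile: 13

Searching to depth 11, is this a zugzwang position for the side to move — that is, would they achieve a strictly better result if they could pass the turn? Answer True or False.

ply 1, X at 13 | -2=+1→11*; -5=+1→8
ply 2, O at 11 | -2=-1→9*; -5=-1→6
ply 3, X at 9 | -2=+1→7*; -5=+1→4
ply 4, O at 7 | -2=-1→5*; -5=-1→2
ply 5, X at 5 | -2=-1→3; -5=+1→0*
ply 6: 0 is terminal -1 (O); from 13 depth 11
suppose X passes — search the same position with O to move:
pass> ply 1, O at 13 | -2=+1→11*; -5=+1→8
pass> ply 2, X at 11 | -2=-1→9*; -5=-1→6
pass> ply 3, O at 9 | -2=+1→7*; -5=+1→4
pass> ply 4, X at 7 | -2=-1→5*; -5=-1→2
pass> ply 5, O at 5 | -2=-1→3; -5=+1→0*
pass> ply 6: 0 is terminal -1 (X); from 13 depth 11
for X: play +1, pass -1

zugzwang(13, X) = False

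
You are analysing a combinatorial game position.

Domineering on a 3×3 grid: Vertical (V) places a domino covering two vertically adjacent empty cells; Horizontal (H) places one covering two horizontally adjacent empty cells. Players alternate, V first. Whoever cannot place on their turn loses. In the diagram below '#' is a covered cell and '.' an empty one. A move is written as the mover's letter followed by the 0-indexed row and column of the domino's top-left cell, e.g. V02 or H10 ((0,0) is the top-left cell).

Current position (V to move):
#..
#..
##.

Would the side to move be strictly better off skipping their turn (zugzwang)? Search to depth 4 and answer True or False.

[#../#../##.] V move#1: V01:+1/##./##./##.*, V02:+1/#.#/#.#/##., V12:-1/#../#.#/###
[##./##./##.] end (terminal -1, H#2); searched #../#../##. to 4
pass branch (H moves first from the same position):
  | [#../#../##.] H move#1: H01:-1/###/#../##., H11:+1/#../###/##.*
  | [#../###/##.] end (terminal -1, V#2); searched #../#../##. to 4
V moving scores +1; V passing scores -1

zugzwang(#../#../##., V) = False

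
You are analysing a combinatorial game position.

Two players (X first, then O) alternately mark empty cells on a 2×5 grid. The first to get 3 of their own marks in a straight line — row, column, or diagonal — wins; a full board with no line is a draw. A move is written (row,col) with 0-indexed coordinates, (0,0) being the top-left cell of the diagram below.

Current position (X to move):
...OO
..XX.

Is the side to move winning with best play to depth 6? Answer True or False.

X winning at [...OO/..XX.]: True

ply 1, X at ...OO/..XX. | (0,0)=-1→X..OO/..XX.; (0,1)=-1→.X.OO/..XX.; (0,2)=+1→..XOO/..XX.*; (1,0)=-1→...OO/X.XX.; (1,1)=+1→...OO/.XXX.; (1,4)=+1→...OO/..XXX
ply 2, O at ..XOO/..XX. | (0,0)=-1→O.XOO/..XX.*; (0,1)=-1→.OXOO/..XX.; (1,0)=-1→..XOO/O.XX.; (1,1)=-1→..XOO/.OXX.; (1,4)=-1→..XOO/..XXO
ply 3, X at O.XOO/..XX. | (0,1)=+1→OXXOO/..XX.*; (1,0)=+1→O.XOO/X.XX.; (1,1)=+1→O.XOO/.XXX.; (1,4)=+1→O.XOO/..XXX
ply 4, O at OXXOO/..XX. | (1,0)=-1→OXXOO/O.XX.*; (1,1)=-1→OXXOO/.OXX.; (1,4)=-1→OXXOO/..XXO
ply 5, X at OXXOO/O.XX. | (1,1)=+1→OXXOO/OXXX.*; (1,4)=+1→OXXOO/O.XXX
ply 6: OXXOO/OXXX. is terminal -1 (O); from ...OO/..XX. depth 6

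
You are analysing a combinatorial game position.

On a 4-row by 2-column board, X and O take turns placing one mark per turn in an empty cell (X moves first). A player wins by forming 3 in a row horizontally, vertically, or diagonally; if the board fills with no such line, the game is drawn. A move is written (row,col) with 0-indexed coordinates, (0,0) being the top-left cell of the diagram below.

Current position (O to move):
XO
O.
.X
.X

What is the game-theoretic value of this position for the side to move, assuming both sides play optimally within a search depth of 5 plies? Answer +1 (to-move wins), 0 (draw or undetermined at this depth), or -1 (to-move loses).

p1 O@[XO/O./.X/.X]: (1,1)[XO/OO/.X/.X]+0* (2,0)[XO/O./OX/.X]-1 (3,0)[XO/O./.X/OX]-1
p2 X@[XO/OO/.X/.X]: (2,0)[XO/OO/XX/.X]+0* (3,0)[XO/OO/.X/XX]+0
p3 O@[XO/OO/XX/.X]: (3,0)[XO/OO/XX/OX]+0*
p4 X@[XO/OO/XX/OX] terminal +0; root [XO/O./.X/.X] d5

value(XO/O./.X/.X, O) = 0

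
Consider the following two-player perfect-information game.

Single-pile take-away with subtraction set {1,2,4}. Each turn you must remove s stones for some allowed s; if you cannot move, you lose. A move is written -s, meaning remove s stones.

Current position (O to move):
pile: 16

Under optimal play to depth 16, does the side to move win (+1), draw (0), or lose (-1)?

value(16, O) = +1

p1 O@[16]: -1[15]+1* -2[14]-1 -4[12]+1
p2 X@[15]: -1[14]-1* -2[13]-1 -4[11]-1
p3 O@[14]: -1[13]-1 -2[12]+1* -4[10]-1
p4 X@[12]: -1[11]-1* -2[10]-1 -4[8]-1
p5 O@[11]: -1[10]-1 -2[9]+1* -4[7]-1
p6 X@[9]: -1[8]-1* -2[7]-1 -4[5]-1
p7 O@[8]: -1[7]-1 -2[6]+1* -4[4]-1
p8 X@[6]: -1[5]-1* -2[4]-1 -4[2]-1
p9 O@[5]: -1[4]-1 -2[3]+1* -4[1]-1
p10 X@[3]: -1[2]-1* -2[1]-1
p11 O@[2]: -1[1]-1 -2[0]+1*
p12 X@[0] terminal -1; root [16] d16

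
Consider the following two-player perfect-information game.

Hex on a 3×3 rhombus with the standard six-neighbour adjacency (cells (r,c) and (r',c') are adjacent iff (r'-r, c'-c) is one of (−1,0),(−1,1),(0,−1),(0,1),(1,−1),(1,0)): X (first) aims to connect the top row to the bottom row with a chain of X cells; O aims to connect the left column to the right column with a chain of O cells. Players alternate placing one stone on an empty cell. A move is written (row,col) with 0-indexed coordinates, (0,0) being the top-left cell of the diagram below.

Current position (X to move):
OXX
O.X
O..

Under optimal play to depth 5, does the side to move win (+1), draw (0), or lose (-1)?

value(OXX/O.X/O.., X) = +1

ply 1, X at OXX/O.X/O.. | (1,1)=+1→OXX/OXX/O..*; (2,1)=+1→OXX/O.X/OX.; (2,2)=+1→OXX/O.X/O.X
ply 2, O at OXX/OXX/O.. | (2,1)=-1→OXX/OXX/OO.*; (2,2)=-1→OXX/OXX/O.O
ply 3, X at OXX/OXX/OO. | (2,2)=+1→OXX/OXX/OOX*
ply 4: OXX/OXX/OOX is terminal -1 (O); from OXX/O.X/O.. depth 5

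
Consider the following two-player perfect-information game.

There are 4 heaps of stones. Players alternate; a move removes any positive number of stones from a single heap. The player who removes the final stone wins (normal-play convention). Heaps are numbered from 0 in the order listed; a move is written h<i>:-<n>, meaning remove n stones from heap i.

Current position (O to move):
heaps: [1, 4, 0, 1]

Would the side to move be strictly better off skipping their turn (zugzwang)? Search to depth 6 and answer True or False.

zugzwang((1,4,0,1), O) = False

[(1,4,0,1)] O move#1: h0:-1:-1/(0,4,0,1), h1:-1:-1/(1,3,0,1), h1:-2:-1/(1,2,0,1), h1:-3:-1/(1,1,0,1), h1:-4:+1/(1,0,0,1)*, h3:-1:-1/(1,4,0,0)
[(1,0,0,1)] X move#2: h0:-1:-1/(0,0,0,1)*, h3:-1:-1/(1,0,0,0)
[(0,0,0,1)] O move#3: h3:-1:+1/(0,0,0,0)*
[(0,0,0,0)] end (terminal -1, X#4); searched (1,4,0,1) to 6
if O skipped the turn, X would face:
~ [(1,4,0,1)] X move#1: h0:-1:-1/(0,4,0,1), h1:-1:-1/(1,3,0,1), h1:-2:-1/(1,2,0,1), h1:-3:-1/(1,1,0,1), h1:-4:+1/(1,0,0,1)*, h3:-1:-1/(1,4,0,0)
~ [(1,0,0,1)] O move#2: h0:-1:-1/(0,0,0,1)*, h3:-1:-1/(1,0,0,0)
~ [(0,0,0,1)] X move#3: h3:-1:+1/(0,0,0,0)*
~ [(0,0,0,0)] end (terminal -1, O#4); searched (1,4,0,1) to 6
compare (O): move=+1 vs pass=-1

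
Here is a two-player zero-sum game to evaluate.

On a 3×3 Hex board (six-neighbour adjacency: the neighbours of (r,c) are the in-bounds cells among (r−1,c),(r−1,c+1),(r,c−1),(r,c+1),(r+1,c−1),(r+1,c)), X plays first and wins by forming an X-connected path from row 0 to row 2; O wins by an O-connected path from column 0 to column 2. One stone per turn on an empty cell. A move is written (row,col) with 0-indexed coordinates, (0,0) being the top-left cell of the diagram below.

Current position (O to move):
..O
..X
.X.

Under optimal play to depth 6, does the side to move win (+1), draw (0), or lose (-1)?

value(..O/..X/.X., O) = +1

ply 1, O at ..O/..X/.X. | (0,0)=+1→O.O/..X/.X.*; (0,1)=+1→.OO/..X/.X.; (1,0)=+1→..O/O.X/.X.; (1,1)=+1→..O/.OX/.X.; (2,0)=+1→..O/..X/OX.; (2,2)=-1→..O/..X/.XO
ply 2, X at O.O/..X/.X. | (0,1)=-1→OXO/..X/.X.*; (1,0)=-1→O.O/X.X/.X.; (1,1)=-1→O.O/.XX/.X.; (2,0)=-1→O.O/..X/XX.; (2,2)=-1→O.O/..X/.XX
ply 3, O at OXO/..X/.X. | (1,0)=-1→OXO/O.X/.X.; (1,1)=+1→OXO/.OX/.X.*; (2,0)=-1→OXO/..X/OX.; (2,2)=-1→OXO/..X/.XO
ply 4, X at OXO/.OX/.X. | (1,0)=-1→OXO/XOX/.X.*; (2,0)=-1→OXO/.OX/XX.; (2,2)=-1→OXO/.OX/.XX
ply 5, O at OXO/XOX/.X. | (2,0)=+1→OXO/XOX/OX.*; (2,2)=-1→OXO/XOX/.XO
ply 6: OXO/XOX/OX. is terminal -1 (X); from ..O/..X/.X. depth 6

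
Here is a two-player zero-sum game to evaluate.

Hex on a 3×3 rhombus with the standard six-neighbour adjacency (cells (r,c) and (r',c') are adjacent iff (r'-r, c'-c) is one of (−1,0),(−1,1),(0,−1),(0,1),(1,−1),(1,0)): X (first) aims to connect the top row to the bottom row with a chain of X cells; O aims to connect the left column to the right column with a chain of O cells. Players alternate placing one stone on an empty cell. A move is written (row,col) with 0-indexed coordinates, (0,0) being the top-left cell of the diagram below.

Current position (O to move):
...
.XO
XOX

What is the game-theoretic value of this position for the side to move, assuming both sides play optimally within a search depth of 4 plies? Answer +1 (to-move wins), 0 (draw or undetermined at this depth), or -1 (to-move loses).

ply 1, O at .../.XO/XOX | (0,0)=-1→O../.XO/XOX*; (0,1)=-1→.O./.XO/XOX; (0,2)=-1→..O/.XO/XOX; (1,0)=-1→.../OXO/XOX
ply 2, X at O../.XO/XOX | (0,1)=+1→OX./.XO/XOX*; (0,2)=+1→O.X/.XO/XOX; (1,0)=+1→O../XXO/XOX
ply 3: OX./.XO/XOX is terminal -1 (O); from .../.XO/XOX depth 4

value(.../.XO/XOX, O) = -1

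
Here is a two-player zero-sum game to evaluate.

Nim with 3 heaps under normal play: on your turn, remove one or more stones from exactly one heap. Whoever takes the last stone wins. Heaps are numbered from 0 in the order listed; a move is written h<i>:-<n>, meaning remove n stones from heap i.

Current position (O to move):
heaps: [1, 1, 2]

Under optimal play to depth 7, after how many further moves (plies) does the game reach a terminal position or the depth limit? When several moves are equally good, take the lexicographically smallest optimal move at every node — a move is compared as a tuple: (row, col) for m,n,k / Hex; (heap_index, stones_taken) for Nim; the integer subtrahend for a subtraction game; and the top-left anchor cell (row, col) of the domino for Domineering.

PV length from [(1,1,2)]: 3 plies

[(1,1,2)] O move#1: h0:-1:-1/(0,1,2), h1:-1:-1/(1,0,2), h2:-1:-1/(1,1,1), h2:-2:+1/(1,1,0)*
[(1,1,0)] X move#2: h0:-1:-1/(0,1,0)*, h1:-1:-1/(1,0,0)
[(0,1,0)] O move#3: h1:-1:+1/(0,0,0)*
[(0,0,0)] end (terminal -1, X#4); searched (1,1,2) to 7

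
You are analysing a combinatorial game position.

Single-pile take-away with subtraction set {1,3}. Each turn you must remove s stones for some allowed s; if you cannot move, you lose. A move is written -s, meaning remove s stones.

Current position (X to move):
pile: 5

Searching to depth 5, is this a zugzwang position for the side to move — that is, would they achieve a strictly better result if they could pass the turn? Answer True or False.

zugzwang(5, X) = False

[5] X move#1: -1:+1/4*, -3:+1/2
[4] O move#2: -1:-1/3*, -3:-1/1
[3] X move#3: -1:+1/2*, -3:+1/0
[2] O move#4: -1:-1/1*
[1] X move#5: -1:+1/0*
[0] end (terminal -1, O#6); searched 5 to 5
suppose X passes — search the same position with O to move:
pass> [5] O move#1: -1:+1/4*, -3:+1/2
pass> [4] X move#2: -1:-1/3*, -3:-1/1
pass> [3] O move#3: -1:+1/2*, -3:+1/0
pass> [2] X move#4: -1:-1/1*
pass> [1] O move#5: -1:+1/0*
pass> [0] end (terminal -1, X#6); searched 5 to 5
for X: play +1, pass -1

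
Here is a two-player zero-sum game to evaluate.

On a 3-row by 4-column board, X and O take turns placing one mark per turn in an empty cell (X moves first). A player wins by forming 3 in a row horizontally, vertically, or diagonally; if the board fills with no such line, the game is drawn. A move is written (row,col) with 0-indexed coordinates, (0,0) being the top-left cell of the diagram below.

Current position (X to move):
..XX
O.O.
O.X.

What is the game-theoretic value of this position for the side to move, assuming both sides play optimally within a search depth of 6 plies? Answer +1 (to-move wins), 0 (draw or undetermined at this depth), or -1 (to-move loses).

value(..XX/O.O./O.X., X) = +1

p1 X@[..XX/O.O./O.X.]: (0,0)[X.XX/O.O./O.X.]-1 (0,1)[.XXX/O.O./O.X.]+1* (1,1)[..XX/OXO./O.X.]-1 (1,3)[..XX/O.OX/O.X.]-1 (2,1)[..XX/O.O./OXX.]-1 (2,3)[..XX/O.O./O.XX]-1
p2 O@[.XXX/O.O./O.X.] terminal -1; root [..XX/O.O./O.X.] d6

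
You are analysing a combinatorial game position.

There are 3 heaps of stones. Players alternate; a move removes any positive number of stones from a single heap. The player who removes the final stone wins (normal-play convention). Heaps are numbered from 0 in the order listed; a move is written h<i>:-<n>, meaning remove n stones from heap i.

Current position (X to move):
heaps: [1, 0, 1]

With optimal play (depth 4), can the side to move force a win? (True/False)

[(1,0,1)] X move#1: h0:-1:-1/(0,0,1)*, h2:-1:-1/(1,0,0)
[(0,0,1)] O move#2: h2:-1:+1/(0,0,0)*
[(0,0,0)] end (terminal -1, X#3); searched (1,0,1) to 4

X winning at [(1,0,1)]: False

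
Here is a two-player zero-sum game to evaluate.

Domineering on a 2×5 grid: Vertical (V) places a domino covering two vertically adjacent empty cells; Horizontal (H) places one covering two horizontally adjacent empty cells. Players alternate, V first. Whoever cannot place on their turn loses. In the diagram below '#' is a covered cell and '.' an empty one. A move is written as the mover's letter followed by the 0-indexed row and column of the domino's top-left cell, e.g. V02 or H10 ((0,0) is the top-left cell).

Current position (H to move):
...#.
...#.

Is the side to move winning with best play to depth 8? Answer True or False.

p1 H@[...#./...#.]: H00[##.#./...#.]-1* H01[.###./...#.]-1 H10[...#./##.#.]-1 H11[...#./.###.]-1
p2 V@[##.#./...#.]: V02[####./..##.]+1* V04[##.##/...##]-1
p3 H@[####./..##.]: H10[####./####.]-1*
p4 V@[####./####.]: V04[#####/#####]+1*
p5 H@[#####/#####] terminal -1; root [...#./...#.] d8

H winning at [...#./...#.]: False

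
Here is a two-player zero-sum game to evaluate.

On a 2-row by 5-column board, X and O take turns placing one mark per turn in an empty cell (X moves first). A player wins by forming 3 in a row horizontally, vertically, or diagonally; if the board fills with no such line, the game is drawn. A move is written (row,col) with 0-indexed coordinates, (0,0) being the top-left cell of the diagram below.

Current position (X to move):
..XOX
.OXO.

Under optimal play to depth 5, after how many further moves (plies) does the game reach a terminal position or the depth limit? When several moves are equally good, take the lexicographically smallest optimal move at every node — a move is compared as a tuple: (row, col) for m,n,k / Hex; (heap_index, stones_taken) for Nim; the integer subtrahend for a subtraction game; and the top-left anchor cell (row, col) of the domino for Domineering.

[..XOX/.OXO.] X move#1: (0,0):+0/X.XOX/.OXO.*, (0,1):+0/.XXOX/.OXO., (1,0):+0/..XOX/XOXO., (1,4):+0/..XOX/.OXOX
[X.XOX/.OXO.] O move#2: (0,1):+0/XOXOX/.OXO.*, (1,0):-1/X.XOX/OOXO., (1,4):-1/X.XOX/.OXOO
[XOXOX/.OXO.] X move#3: (1,0):+0/XOXOX/XOXO.*, (1,4):+0/XOXOX/.OXOX
[XOXOX/XOXO.] O move#4: (1,4):+0/XOXOX/XOXOO*
[XOXOX/XOXOO] end (terminal +0, X#5); searched ..XOX/.OXO. to 5

PV length from [..XOX/.OXO.]: 4 plies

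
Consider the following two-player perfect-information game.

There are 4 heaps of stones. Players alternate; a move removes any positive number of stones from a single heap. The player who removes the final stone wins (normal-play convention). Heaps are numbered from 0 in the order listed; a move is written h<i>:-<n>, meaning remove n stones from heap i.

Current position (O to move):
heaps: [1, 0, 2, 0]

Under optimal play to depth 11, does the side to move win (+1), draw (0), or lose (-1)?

value((1,0,2,0), O) = +1

[(1,0,2,0)] O move#1: h0:-1:-1/(0,0,2,0), h2:-1:+1/(1,0,1,0)*, h2:-2:-1/(1,0,0,0)
[(1,0,1,0)] X move#2: h0:-1:-1/(0,0,1,0)*, h2:-1:-1/(1,0,0,0)
[(0,0,1,0)] O move#3: h2:-1:+1/(0,0,0,0)*
[(0,0,0,0)] end (terminal -1, X#4); searched (1,0,2,0) to 11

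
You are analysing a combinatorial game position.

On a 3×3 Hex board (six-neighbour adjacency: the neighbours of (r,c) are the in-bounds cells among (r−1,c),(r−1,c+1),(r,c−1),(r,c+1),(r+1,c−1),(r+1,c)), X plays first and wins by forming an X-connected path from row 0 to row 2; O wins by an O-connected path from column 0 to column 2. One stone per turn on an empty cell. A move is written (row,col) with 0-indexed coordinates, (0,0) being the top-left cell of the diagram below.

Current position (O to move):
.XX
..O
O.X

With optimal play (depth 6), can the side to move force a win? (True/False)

O winning at [.XX/..O/O.X]: True

[.XX/..O/O.X] O move#1: (0,0):+1/OXX/..O/O.X*, (1,0):+1/.XX/O.O/O.X, (1,1):+1/.XX/.OO/O.X, (2,1):+1/.XX/..O/OOX
[OXX/..O/O.X] X move#2: (1,0):-1/OXX/X.O/O.X*, (1,1):-1/OXX/.XO/O.X, (2,1):-1/OXX/..O/OXX
[OXX/X.O/O.X] O move#3: (1,1):+1/OXX/XOO/O.X*, (2,1):+1/OXX/X.O/OOX
[OXX/XOO/O.X] end (terminal -1, X#4); searched .XX/..O/O.X to 6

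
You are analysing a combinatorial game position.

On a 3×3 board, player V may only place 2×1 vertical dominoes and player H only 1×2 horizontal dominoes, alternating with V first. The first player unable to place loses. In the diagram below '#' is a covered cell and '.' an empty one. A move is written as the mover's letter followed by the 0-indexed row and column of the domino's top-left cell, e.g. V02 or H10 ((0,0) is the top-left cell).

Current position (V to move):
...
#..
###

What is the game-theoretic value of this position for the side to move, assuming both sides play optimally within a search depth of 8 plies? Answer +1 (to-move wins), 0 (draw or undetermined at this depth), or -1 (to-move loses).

value(.../#../###, V) = +1

p1 V@[.../#../###]: V01[.#./##./###]+1* V02[..#/#.#/###]-1
p2 H@[.#./##./###] terminal -1; root [.../#../###] d8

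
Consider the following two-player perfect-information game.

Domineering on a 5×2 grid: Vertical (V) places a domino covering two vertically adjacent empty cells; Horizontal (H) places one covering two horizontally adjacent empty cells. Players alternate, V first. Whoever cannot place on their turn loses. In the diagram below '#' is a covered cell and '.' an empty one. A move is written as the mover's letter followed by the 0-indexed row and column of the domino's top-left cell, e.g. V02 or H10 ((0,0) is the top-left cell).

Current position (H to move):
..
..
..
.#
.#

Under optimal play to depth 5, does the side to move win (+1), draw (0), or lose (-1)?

value(../../../.#/.#, H) = +1

ply 1, H at ../../../.#/.# | H00=-1→##/../../.#/.#; H10=+1→../##/../.#/.#*; H20=-1→../../##/.#/.#
ply 2, V at ../##/../.#/.# | V20=-1→../##/#./##/.#*; V30=-1→../##/../##/##
ply 3, H at ../##/#./##/.# | H00=+1→##/##/#./##/.#*
ply 4: ##/##/#./##/.# is terminal -1 (V); from ../../../.#/.# depth 5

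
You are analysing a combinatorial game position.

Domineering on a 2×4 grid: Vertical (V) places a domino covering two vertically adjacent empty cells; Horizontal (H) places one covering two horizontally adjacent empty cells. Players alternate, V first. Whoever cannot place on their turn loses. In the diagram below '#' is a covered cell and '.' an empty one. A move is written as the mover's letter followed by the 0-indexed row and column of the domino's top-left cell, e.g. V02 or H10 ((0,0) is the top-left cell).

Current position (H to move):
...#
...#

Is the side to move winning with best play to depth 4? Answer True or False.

[...#/...#] H move#1: H00:+1/##.#/...#*, H01:+1/.###/...#, H10:+1/...#/##.#, H11:+1/...#/.###
[##.#/...#] V move#2: V02:-1/####/..##*
[####/..##] H move#3: H10:+1/####/####*
[####/####] end (terminal -1, V#4); searched ...#/...# to 4

H winning at [...#/...#]: True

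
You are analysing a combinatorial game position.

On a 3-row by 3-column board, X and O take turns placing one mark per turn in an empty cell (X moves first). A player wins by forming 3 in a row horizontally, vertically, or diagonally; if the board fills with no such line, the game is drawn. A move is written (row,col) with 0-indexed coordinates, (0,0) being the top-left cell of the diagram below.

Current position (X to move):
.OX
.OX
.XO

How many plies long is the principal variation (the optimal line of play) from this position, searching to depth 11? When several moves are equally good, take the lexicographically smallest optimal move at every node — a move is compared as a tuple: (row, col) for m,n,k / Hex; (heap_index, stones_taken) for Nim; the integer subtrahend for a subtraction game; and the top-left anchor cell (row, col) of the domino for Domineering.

PV length from [.OX/.OX/.XO]: 3 plies

p1 X@[.OX/.OX/.XO]: (0,0)[XOX/.OX/.XO]+0* (1,0)[.OX/XOX/.XO]-1 (2,0)[.OX/.OX/XXO]-1
p2 O@[XOX/.OX/.XO]: (1,0)[XOX/OOX/.XO]+0* (2,0)[XOX/.OX/OXO]+0
p3 X@[XOX/OOX/.XO]: (2,0)[XOX/OOX/XXO]+0*
p4 O@[XOX/OOX/XXO] terminal +0; root [.OX/.OX/.XO] d11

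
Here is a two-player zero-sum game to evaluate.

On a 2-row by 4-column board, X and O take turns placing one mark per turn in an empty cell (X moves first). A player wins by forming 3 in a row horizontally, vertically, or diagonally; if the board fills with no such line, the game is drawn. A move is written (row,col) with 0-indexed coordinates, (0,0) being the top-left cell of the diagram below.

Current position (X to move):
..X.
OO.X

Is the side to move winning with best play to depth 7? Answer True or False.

[..X./OO.X] X move#1: (0,0):-1/X.X./OO.X, (0,1):-1/.XX./OO.X, (0,3):-1/..XX/OO.X, (1,2):+0/..X./OOXX*
[..X./OOXX] O move#2: (0,0):+0/O.X./OOXX*, (0,1):+0/.OX./OOXX, (0,3):+0/..XO/OOXX
[O.X./OOXX] X move#3: (0,1):+0/OXX./OOXX*, (0,3):+0/O.XX/OOXX
[OXX./OOXX] O move#4: (0,3):+0/OXXO/OOXX*
[OXXO/OOXX] end (terminal +0, X#5); searched ..X./OO.X to 7

X winning at [..X./OO.X]: False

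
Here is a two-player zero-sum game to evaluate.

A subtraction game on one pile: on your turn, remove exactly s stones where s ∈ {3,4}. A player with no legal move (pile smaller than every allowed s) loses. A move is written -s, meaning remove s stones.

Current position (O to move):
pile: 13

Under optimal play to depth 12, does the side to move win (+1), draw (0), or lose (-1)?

p1 O@[13]: -3[10]-1 -4[9]+1*
p2 X@[9]: -3[6]-1* -4[5]-1
p3 O@[6]: -3[3]-1 -4[2]+1*
p4 X@[2] terminal -1; root [13] d12

value(13, O) = +1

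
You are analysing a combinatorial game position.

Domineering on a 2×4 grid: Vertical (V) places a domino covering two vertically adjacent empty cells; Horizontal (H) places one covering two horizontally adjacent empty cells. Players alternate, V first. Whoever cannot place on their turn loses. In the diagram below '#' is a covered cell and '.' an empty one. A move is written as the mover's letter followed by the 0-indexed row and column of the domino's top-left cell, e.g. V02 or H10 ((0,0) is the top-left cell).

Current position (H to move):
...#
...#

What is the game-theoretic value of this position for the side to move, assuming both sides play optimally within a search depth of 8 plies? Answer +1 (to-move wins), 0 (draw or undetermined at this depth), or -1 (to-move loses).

value(...#/...#, H) = +1

[...#/...#] H move#1: H00:+1/##.#/...#*, H01:+1/.###/...#, H10:+1/...#/##.#, H11:+1/...#/.###
[##.#/...#] V move#2: V02:-1/####/..##*
[####/..##] H move#3: H10:+1/####/####*
[####/####] end (terminal -1, V#4); searched ...#/...# to 8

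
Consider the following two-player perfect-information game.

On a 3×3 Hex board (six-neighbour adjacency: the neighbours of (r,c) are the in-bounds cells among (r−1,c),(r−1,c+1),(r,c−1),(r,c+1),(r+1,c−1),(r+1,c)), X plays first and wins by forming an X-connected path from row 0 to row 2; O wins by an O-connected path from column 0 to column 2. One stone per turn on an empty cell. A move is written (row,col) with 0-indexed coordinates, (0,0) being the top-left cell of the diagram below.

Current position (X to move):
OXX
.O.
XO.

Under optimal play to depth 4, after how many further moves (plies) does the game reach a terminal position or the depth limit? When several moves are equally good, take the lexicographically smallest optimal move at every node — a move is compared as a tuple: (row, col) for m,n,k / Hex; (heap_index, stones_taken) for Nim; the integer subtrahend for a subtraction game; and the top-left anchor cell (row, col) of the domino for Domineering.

PV length from [OXX/.O./XO.]: 1 ply

p1 X@[OXX/.O./XO.]: (1,0)[OXX/XO./XO.]+1* (1,2)[OXX/.OX/XO.]+1 (2,2)[OXX/.O./XOX]+1
p2 O@[OXX/XO./XO.] terminal -1; root [OXX/.O./XO.] d4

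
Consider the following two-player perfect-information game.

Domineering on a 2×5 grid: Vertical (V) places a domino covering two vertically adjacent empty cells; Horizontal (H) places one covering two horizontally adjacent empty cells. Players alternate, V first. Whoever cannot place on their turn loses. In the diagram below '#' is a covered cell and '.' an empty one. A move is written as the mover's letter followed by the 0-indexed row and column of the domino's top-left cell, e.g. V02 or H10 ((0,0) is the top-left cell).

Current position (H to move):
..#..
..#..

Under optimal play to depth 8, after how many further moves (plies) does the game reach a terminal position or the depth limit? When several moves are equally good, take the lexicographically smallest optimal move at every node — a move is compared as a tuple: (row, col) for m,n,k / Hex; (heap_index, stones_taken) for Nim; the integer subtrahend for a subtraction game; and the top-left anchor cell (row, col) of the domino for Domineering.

PV length from [..#../..#..]: 4 plies

p1 H@[..#../..#..]: H00[###../..#..]-1* H03[..###/..#..]-1 H10[..#../###..]-1 H13[..#../..###]-1
p2 V@[###../..#..]: V03[####./..##.]+1* V04[###.#/..#.#]+1
p3 H@[####./..##.]: H10[####./####.]-1*
p4 V@[####./####.]: V04[#####/#####]+1*
p5 H@[#####/#####] terminal -1; root [..#../..#..] d8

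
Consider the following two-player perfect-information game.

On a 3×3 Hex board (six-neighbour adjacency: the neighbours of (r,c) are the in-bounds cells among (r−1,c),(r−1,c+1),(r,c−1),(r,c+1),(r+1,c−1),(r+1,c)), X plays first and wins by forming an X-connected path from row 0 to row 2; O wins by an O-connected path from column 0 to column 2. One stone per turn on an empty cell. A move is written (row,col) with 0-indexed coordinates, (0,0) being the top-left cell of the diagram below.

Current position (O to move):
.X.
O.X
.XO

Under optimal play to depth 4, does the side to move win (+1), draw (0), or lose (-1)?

value(.X./O.X/.XO, O) = -1

p1 O@[.X./O.X/.XO]: (0,0)[OX./O.X/.XO]-1* (0,2)[.XO/O.X/.XO]-1 (1,1)[.X./OOX/.XO]-1 (2,0)[.X./O.X/OXO]-1
p2 X@[OX./O.X/.XO]: (0,2)[OXX/O.X/.XO]+1* (1,1)[OX./OXX/.XO]+1 (2,0)[OX./O.X/XXO]+1
p3 O@[OXX/O.X/.XO] terminal -1; root [.X./O.X/.XO] d4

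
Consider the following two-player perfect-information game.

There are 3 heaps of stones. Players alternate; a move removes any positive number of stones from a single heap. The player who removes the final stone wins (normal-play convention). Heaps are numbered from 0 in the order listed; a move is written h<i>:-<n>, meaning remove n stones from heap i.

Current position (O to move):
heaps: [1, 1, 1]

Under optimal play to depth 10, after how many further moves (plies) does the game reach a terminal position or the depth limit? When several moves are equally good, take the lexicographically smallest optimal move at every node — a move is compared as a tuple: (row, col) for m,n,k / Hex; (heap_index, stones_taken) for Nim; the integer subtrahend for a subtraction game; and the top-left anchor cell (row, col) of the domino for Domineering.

p1 O@[(1,1,1)]: h0:-1[(0,1,1)]+1* h1:-1[(1,0,1)]+1 h2:-1[(1,1,0)]+1
p2 X@[(0,1,1)]: h1:-1[(0,0,1)]-1* h2:-1[(0,1,0)]-1
p3 O@[(0,0,1)]: h2:-1[(0,0,0)]+1*
p4 X@[(0,0,0)] terminal -1; root [(1,1,1)] d10

PV length from [(1,1,1)]: 3 plies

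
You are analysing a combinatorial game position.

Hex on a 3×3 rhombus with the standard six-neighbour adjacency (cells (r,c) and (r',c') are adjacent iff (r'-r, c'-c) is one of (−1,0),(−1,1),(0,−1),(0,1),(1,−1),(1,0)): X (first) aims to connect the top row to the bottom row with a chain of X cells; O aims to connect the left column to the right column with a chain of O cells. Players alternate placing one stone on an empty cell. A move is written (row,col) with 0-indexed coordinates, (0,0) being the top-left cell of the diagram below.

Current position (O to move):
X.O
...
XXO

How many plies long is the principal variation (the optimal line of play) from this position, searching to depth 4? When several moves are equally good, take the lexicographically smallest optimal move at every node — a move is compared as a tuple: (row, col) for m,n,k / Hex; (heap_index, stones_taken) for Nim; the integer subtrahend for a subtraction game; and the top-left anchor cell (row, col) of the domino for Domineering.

ply 1, O at X.O/.../XXO | (0,1)=-1→XOO/.../XXO; (1,0)=+1→X.O/O../XXO*; (1,1)=-1→X.O/.O./XXO; (1,2)=-1→X.O/..O/XXO
ply 2, X at X.O/O../XXO | (0,1)=-1→XXO/O../XXO*; (1,1)=-1→X.O/OX./XXO; (1,2)=-1→X.O/O.X/XXO
ply 3, O at XXO/O../XXO | (1,1)=+1→XXO/OO./XXO*; (1,2)=-1→XXO/O.O/XXO
ply 4: XXO/OO./XXO is terminal -1 (X); from X.O/.../XXO depth 4

PV length from [X.O/.../XXO]: 3 plies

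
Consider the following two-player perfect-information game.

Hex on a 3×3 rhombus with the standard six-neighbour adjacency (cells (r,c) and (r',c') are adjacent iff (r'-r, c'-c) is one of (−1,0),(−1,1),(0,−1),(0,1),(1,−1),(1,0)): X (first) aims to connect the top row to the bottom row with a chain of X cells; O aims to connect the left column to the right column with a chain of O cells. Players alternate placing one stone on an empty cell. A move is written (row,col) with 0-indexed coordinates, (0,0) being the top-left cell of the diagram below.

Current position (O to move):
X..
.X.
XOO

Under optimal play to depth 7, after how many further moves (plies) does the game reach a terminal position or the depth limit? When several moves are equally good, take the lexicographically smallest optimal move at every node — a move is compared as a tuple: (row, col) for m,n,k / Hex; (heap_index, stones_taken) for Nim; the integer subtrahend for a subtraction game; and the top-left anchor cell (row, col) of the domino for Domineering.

[X../.X./XOO] O move#1: (0,1):-1/XO./.X./XOO*, (0,2):-1/X.O/.X./XOO, (1,0):-1/X../OX./XOO, (1,2):-1/X../.XO/XOO
[XO./.X./XOO] X move#2: (0,2):+1/XOX/.X./XOO*, (1,0):+1/XO./XX./XOO, (1,2):+1/XO./.XX/XOO
[XOX/.X./XOO] end (terminal -1, O#3); searched X../.X./XOO to 7

PV length from [X../.X./XOO]: 2 plies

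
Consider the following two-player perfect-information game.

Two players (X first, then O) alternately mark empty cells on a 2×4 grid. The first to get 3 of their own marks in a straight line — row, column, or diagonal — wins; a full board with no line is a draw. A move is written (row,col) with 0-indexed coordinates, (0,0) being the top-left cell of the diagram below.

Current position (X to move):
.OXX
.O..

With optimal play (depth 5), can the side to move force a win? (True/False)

X winning at [.OXX/.O..]: False

ply 1, X at .OXX/.O.. | (0,0)=-1→XOXX/.O..; (1,0)=+0→.OXX/XO..*; (1,2)=+0→.OXX/.OX.; (1,3)=+0→.OXX/.O.X
ply 2, O at .OXX/XO.. | (0,0)=+0→OOXX/XO..*; (1,2)=+0→.OXX/XOO.; (1,3)=+0→.OXX/XO.O
ply 3, X at OOXX/XO.. | (1,2)=+0→OOXX/XOX.*; (1,3)=+0→OOXX/XO.X
ply 4, O at OOXX/XOX. | (1,3)=+0→OOXX/XOXO*
ply 5: OOXX/XOXO is terminal +0 (X); from .OXX/.O.. depth 5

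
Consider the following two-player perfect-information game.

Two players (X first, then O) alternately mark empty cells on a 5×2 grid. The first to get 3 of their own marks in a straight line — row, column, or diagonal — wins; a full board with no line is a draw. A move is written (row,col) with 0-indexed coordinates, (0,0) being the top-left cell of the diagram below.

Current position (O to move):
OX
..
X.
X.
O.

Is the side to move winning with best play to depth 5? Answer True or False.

[OX/../X./X./O.] O move#1: (1,0):+0/OX/O./X./X./O.*, (1,1):-1/OX/.O/X./X./O., (2,1):-1/OX/../XO/X./O., (3,1):-1/OX/../X./XO/O., (4,1):-1/OX/../X./X./OO
[OX/O./X./X./O.] X move#2: (1,1):+0/OX/OX/X./X./O.*, (2,1):+0/OX/O./XX/X./O., (3,1):+0/OX/O./X./XX/O., (4,1):+0/OX/O./X./X./OX
[OX/OX/X./X./O.] O move#3: (2,1):+0/OX/OX/XO/X./O.*, (3,1):-1/OX/OX/X./XO/O., (4,1):-1/OX/OX/X./X./OO
[OX/OX/XO/X./O.] X move#4: (3,1):+0/OX/OX/XO/XX/O.*, (4,1):+0/OX/OX/XO/X./OX
[OX/OX/XO/XX/O.] O move#5: (4,1):+0/OX/OX/XO/XX/OO*
[OX/OX/XO/XX/OO] end (terminal +0, X#6); searched OX/../X./X./O. to 5

O winning at [OX/../X./X./O.]: False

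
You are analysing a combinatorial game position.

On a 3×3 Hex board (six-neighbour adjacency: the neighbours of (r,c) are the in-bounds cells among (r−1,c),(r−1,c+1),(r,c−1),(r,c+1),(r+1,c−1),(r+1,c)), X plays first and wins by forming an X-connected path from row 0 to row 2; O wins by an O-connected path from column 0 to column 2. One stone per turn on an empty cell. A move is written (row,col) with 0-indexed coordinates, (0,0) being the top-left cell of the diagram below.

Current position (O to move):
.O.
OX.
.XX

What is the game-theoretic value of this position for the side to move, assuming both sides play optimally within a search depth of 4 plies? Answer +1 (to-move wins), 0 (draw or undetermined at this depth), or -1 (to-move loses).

p1 O@[.O./OX./.XX]: (0,0)[OO./OX./.XX]-1 (0,2)[.OO/OX./.XX]+1* (1,2)[.O./OXO/.XX]-1 (2,0)[.O./OX./OXX]-1
p2 X@[.OO/OX./.XX] terminal -1; root [.O./OX./.XX] d4

value(.O./OX./.XX, O) = +1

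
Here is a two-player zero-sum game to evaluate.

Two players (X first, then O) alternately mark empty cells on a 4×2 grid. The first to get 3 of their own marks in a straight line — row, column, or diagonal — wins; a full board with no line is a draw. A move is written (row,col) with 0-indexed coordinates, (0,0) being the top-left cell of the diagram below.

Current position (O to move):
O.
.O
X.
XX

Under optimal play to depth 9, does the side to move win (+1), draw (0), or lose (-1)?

ply 1, O at O./.O/X./XX | (0,1)=-1→OO/.O/X./XX; (1,0)=+0→O./OO/X./XX*; (2,1)=-1→O./.O/XO/XX
ply 2, X at O./OO/X./XX | (0,1)=+0→OX/OO/X./XX*; (2,1)=+0→O./OO/XX/XX
ply 3, O at OX/OO/X./XX | (2,1)=+0→OX/OO/XO/XX*
ply 4: OX/OO/XO/XX is terminal +0 (X); from O./.O/X./XX depth 9

value(O./.O/X./XX, O) = 0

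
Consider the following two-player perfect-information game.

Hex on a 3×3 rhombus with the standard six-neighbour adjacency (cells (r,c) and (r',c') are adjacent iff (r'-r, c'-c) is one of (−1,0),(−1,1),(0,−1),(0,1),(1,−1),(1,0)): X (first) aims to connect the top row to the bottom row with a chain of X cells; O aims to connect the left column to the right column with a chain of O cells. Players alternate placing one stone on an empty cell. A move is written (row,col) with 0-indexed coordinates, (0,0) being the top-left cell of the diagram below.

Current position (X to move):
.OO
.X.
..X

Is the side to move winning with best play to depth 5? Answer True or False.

p1 X@[.OO/.X./..X]: (0,0)[XOO/.X./..X]-1* (1,0)[.OO/XX./..X]-1 (1,2)[.OO/.XX/..X]-1 (2,0)[.OO/.X./X.X]-1 (2,1)[.OO/.X./.XX]-1
p2 O@[XOO/.X./..X]: (1,0)[XOO/OX./..X]+1* (1,2)[XOO/.XO/..X]-1 (2,0)[XOO/.X./O.X]-1 (2,1)[XOO/.X./.OX]-1
p3 X@[XOO/OX./..X] terminal -1; root [.OO/.X./..X] d5

X winning at [.OO/.X./..X]: False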